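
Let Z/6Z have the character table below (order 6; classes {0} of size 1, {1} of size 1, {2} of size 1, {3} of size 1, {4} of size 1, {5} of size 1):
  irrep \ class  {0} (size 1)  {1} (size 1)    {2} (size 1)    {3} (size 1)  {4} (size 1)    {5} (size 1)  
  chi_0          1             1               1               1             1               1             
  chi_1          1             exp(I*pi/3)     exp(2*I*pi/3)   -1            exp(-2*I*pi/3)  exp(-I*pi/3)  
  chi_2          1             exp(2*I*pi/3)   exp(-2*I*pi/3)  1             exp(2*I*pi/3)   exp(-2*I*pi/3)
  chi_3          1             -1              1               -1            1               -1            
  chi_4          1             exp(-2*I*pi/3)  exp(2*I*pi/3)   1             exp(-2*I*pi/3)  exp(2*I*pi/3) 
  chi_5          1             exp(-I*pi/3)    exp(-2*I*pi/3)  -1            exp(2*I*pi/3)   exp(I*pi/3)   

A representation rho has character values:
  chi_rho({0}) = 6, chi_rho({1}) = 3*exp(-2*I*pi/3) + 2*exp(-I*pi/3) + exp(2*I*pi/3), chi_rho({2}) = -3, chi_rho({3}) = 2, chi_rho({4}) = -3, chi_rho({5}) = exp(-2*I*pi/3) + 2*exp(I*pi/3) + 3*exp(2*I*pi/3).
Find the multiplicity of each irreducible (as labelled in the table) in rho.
Multiplicities: chi_0: 0, chi_1: 0, chi_2: 1, chi_3: 0, chi_4: 3, chi_5: 2.

Use <chi_rho, chi> = (1/|G|) sum_C |C| * chi_rho(C) * conj(chi(C)) with |G| = 6 for each irreducible chi in the table:
  <chi_rho, chi_0> = (1/6)[1*(6)*conj(1) + 1*(3*exp(-2*I*pi/3) + 2*exp(-I*pi/3) + exp(2*I*pi/3))*conj(1) + 1*(-3)*conj(1) + 1*(2)*conj(1) + 1*(-3)*conj(1) + 1*(exp(-2*I*pi/3) + 2*exp(I*pi/3) + 3*exp(2*I*pi/3))*conj(1)]
      = (1/6)[(6) + (3*exp(-2*I*pi/3) + 2*exp(-I*pi/3) + exp(2*I*pi/3)) + (-3) + (2) + (-3) + (exp(-2*I*pi/3) + 2*exp(I*pi/3) + 3*exp(2*I*pi/3))] = 0/6 = 0
  <chi_rho, chi_1> = (1/6)[1*(6)*conj(1) + 1*(3*exp(-2*I*pi/3) + 2*exp(-I*pi/3) + exp(2*I*pi/3))*conj(exp(I*pi/3)) + 1*(-3)*conj(exp(2*I*pi/3)) + 1*(2)*conj(-1) + 1*(-3)*conj(exp(-2*I*pi/3)) + 1*(exp(-2*I*pi/3) + 2*exp(I*pi/3) + 3*exp(2*I*pi/3))*conj(exp(-I*pi/3))]
      = (1/6)[(6) + (-3 + 2*exp(-2*I*pi/3) + exp(I*pi/3)) + (3 + 3*exp(2*I*pi/3)) + (-2) + (3 + 3*exp(-2*I*pi/3)) + (-3 + exp(-I*pi/3) + 2*exp(2*I*pi/3))] = 0/6 = 0
  <chi_rho, chi_2> = (1/6)[1*(6)*conj(1) + 1*(3*exp(-2*I*pi/3) + 2*exp(-I*pi/3) + exp(2*I*pi/3))*conj(exp(2*I*pi/3)) + 1*(-3)*conj(exp(-2*I*pi/3)) + 1*(2)*conj(1) + 1*(-3)*conj(exp(2*I*pi/3)) + 1*(exp(-2*I*pi/3) + 2*exp(I*pi/3) + 3*exp(2*I*pi/3))*conj(exp(-2*I*pi/3))]
      = (1/6)[(6) + (-1 + 3*exp(2*I*pi/3)) + (3 + 3*exp(-2*I*pi/3)) + (2) + (3 + 3*exp(2*I*pi/3)) + (-1 + 3*exp(-2*I*pi/3))] = 6/6 = 1
  <chi_rho, chi_3> = (1/6)[1*(6)*conj(1) + 1*(3*exp(-2*I*pi/3) + 2*exp(-I*pi/3) + exp(2*I*pi/3))*conj(-1) + 1*(-3)*conj(1) + 1*(2)*conj(-1) + 1*(-3)*conj(1) + 1*(exp(-2*I*pi/3) + 2*exp(I*pi/3) + 3*exp(2*I*pi/3))*conj(-1)]
      = (1/6)[(6) + (-exp(2*I*pi/3) - 2*exp(-I*pi/3) - 3*exp(-2*I*pi/3)) + (-3) + (-2) + (-3) + (-3*exp(2*I*pi/3) - 2*exp(I*pi/3) - exp(-2*I*pi/3))] = 0/6 = 0
  <chi_rho, chi_4> = (1/6)[1*(6)*conj(1) + 1*(3*exp(-2*I*pi/3) + 2*exp(-I*pi/3) + exp(2*I*pi/3))*conj(exp(-2*I*pi/3)) + 1*(-3)*conj(exp(2*I*pi/3)) + 1*(2)*conj(1) + 1*(-3)*conj(exp(-2*I*pi/3)) + 1*(exp(-2*I*pi/3) + 2*exp(I*pi/3) + 3*exp(2*I*pi/3))*conj(exp(2*I*pi/3))]
      = (1/6)[(6) + (3 + exp(-2*I*pi/3) + 2*exp(I*pi/3)) + (3 + 3*exp(2*I*pi/3)) + (2) + (3 + 3*exp(-2*I*pi/3)) + (3 + 2*exp(-I*pi/3) + exp(2*I*pi/3))] = 18/6 = 3
  <chi_rho, chi_5> = (1/6)[1*(6)*conj(1) + 1*(3*exp(-2*I*pi/3) + 2*exp(-I*pi/3) + exp(2*I*pi/3))*conj(exp(-I*pi/3)) + 1*(-3)*conj(exp(-2*I*pi/3)) + 1*(2)*conj(-1) + 1*(-3)*conj(exp(2*I*pi/3)) + 1*(exp(-2*I*pi/3) + 2*exp(I*pi/3) + 3*exp(2*I*pi/3))*conj(exp(I*pi/3))]
      = (1/6)[(6) + (1 + 3*exp(-I*pi/3)) + (3 + 3*exp(-2*I*pi/3)) + (-2) + (3 + 3*exp(2*I*pi/3)) + (1 + 3*exp(I*pi/3))] = 12/6 = 2
(Exp terms are combined using exp(i*s)*conj(exp(i*t)) = exp(i*(s-t)), and sums of them are collapsed using the identity that for every m > 1 the m distinct m-th roots of unity sum to 0, e.g. 1 + exp(2*I*pi/3) + exp(-2*I*pi/3) = 0.)
Dimension check: dim(rho) = sum (mult * dim) = 0*1 + 0*1 + 1*1 + 0*1 + 3*1 + 2*1 = 6 = chi_rho(e) = 6.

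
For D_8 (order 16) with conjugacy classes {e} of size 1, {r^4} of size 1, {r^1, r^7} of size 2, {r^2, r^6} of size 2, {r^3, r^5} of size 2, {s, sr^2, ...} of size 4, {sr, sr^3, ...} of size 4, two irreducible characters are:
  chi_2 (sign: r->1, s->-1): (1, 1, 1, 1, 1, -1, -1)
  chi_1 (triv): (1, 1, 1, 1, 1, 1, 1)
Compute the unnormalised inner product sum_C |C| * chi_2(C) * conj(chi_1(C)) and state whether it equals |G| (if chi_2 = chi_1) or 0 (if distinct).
Sum = 0; so <chi_2, chi_1> = 0 (distinct irreducibles are orthogonal).

Justification: Compute term by term over conjugacy classes (|C| * chi_2(C) * conj(chi_1(C))):
  1*(1)*conj(1) + 1*(1)*conj(1) + 2*(1)*conj(1) + 2*(1)*conj(1) + 2*(1)*conj(1) + 4*(-1)*conj(1) + 4*(-1)*conj(1)
  = (1) + (1) + (2) + (2) + (2) + (-4) + (-4)
  = 0.
Dividing by |G| = 16 gives 0/16 = 0, matching the row-orthogonality relation <chi_2, chi_1> = [chi_2 = chi_1].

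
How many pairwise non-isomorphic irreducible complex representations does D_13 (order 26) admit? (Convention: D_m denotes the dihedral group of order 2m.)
8

Reasoning: The number of irreducible complex representations of a finite group equals its number of conjugacy classes. D_13 has 8 conjugacy classes ((n+3)/2 for n odd), so D_13 (order 26) has exactly 8 irreducible complex representations.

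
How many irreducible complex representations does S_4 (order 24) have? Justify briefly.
5

Why: The number of irreducible complex representations of a finite group equals its number of conjugacy classes. Conjugacy classes in S_4 correspond to cycle types, i.e. partitions of 4; there are p(4) = 5 of them, so S_4 (order 24) has exactly 5 irreducible complex representations.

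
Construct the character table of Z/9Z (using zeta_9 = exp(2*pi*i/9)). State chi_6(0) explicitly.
Character table of Z/9Z (irreps indexed chi_0,...,chi_8 with chi_k(m) = zeta_9^(k*m), zeta_9 = exp(2*pi*i/9)):
  irrep \ class  {0} (size 1)  {1} (size 1)    {2} (size 1)    {3} (size 1)    {4} (size 1)    {5} (size 1)    {6} (size 1)    {7} (size 1)    {8} (size 1)  
  chi_0          1             1               1               1               1               1               1               1               1             
  chi_1          1             exp(2*I*pi/9)   exp(4*I*pi/9)   exp(2*I*pi/3)   exp(8*I*pi/9)   exp(-8*I*pi/9)  exp(-2*I*pi/3)  exp(-4*I*pi/9)  exp(-2*I*pi/9)
  chi_2          1             exp(4*I*pi/9)   exp(8*I*pi/9)   exp(-2*I*pi/3)  exp(-2*I*pi/9)  exp(2*I*pi/9)   exp(2*I*pi/3)   exp(-8*I*pi/9)  exp(-4*I*pi/9)
  chi_3          1             exp(2*I*pi/3)   exp(-2*I*pi/3)  1               exp(2*I*pi/3)   exp(-2*I*pi/3)  1               exp(2*I*pi/3)   exp(-2*I*pi/3)
  chi_4          1             exp(8*I*pi/9)   exp(-2*I*pi/9)  exp(2*I*pi/3)   exp(-4*I*pi/9)  exp(4*I*pi/9)   exp(-2*I*pi/3)  exp(2*I*pi/9)   exp(-8*I*pi/9)
  chi_5          1             exp(-8*I*pi/9)  exp(2*I*pi/9)   exp(-2*I*pi/3)  exp(4*I*pi/9)   exp(-4*I*pi/9)  exp(2*I*pi/3)   exp(-2*I*pi/9)  exp(8*I*pi/9) 
  chi_6          1             exp(-2*I*pi/3)  exp(2*I*pi/3)   1               exp(-2*I*pi/3)  exp(2*I*pi/3)   1               exp(-2*I*pi/3)  exp(2*I*pi/3) 
  chi_7          1             exp(-4*I*pi/9)  exp(-8*I*pi/9)  exp(2*I*pi/3)   exp(2*I*pi/9)   exp(-2*I*pi/9)  exp(-2*I*pi/3)  exp(8*I*pi/9)   exp(4*I*pi/9) 
  chi_8          1             exp(-2*I*pi/9)  exp(-4*I*pi/9)  exp(-2*I*pi/3)  exp(-8*I*pi/9)  exp(8*I*pi/9)   exp(2*I*pi/3)   exp(4*I*pi/9)   exp(2*I*pi/9) 

Spot check: chi_6(0) = zeta_9^(6*0) = zeta_9^0 = 1.

Argument: Z/9Z is abelian, so all 9 irreducible complex representations are 1-dimensional. They are given by chi_k(m) = zeta_9^(k*m) for k = 0,...,8. Row orthogonality: sum_m chi_k(m) conj(chi_l(m)) = 9 * [k = l].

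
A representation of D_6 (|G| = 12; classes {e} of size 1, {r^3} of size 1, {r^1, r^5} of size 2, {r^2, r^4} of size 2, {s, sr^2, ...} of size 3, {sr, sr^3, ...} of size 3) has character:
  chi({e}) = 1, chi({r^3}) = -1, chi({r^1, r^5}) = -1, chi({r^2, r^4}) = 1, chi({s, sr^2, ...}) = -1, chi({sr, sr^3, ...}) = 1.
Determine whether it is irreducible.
Irreducible: <chi, chi> = 1.

<chi, chi> = (1/|G|) sum_C |C| * |chi(C)|^2 = (1/12)[1*|1|^2 + 1*|-1|^2 + 2*|-1|^2 + 2*|1|^2 + 3*|-1|^2 + 3*|1|^2]
  = (1/12)[(1) + (1) + (2) + (2) + (3) + (3)] = 12/12 = 1.
A character is irreducible iff <chi, chi> = 1, so this representation is irreducible.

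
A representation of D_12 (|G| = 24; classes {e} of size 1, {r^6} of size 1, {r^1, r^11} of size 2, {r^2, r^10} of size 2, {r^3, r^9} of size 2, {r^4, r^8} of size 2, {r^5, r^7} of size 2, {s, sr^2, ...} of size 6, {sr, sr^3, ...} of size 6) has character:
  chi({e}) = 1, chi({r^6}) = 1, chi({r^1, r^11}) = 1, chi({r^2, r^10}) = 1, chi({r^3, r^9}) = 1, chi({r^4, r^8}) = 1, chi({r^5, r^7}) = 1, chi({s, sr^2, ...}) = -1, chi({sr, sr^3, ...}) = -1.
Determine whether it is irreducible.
Irreducible: <chi, chi> = 1.

Argument: <chi, chi> = (1/|G|) sum_C |C| * |chi(C)|^2 = (1/24)[1*|1|^2 + 1*|1|^2 + 2*|1|^2 + 2*|1|^2 + 2*|1|^2 + 2*|1|^2 + 2*|1|^2 + 6*|-1|^2 + 6*|-1|^2]
  = (1/24)[(1) + (1) + (2) + (2) + (2) + (2) + (2) + (6) + (6)] = 24/24 = 1.
A character is irreducible iff <chi, chi> = 1, so this representation is irreducible.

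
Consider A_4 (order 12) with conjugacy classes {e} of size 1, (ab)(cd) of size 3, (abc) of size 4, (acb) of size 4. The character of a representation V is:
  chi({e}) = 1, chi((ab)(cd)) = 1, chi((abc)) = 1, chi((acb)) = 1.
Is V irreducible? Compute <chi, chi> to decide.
Irreducible: <chi, chi> = 1.

Why: <chi, chi> = (1/|G|) sum_C |C| * |chi(C)|^2 = (1/12)[1*|1|^2 + 3*|1|^2 + 4*|1|^2 + 4*|1|^2]
  = (1/12)[(1) + (3) + (4) + (4)] = 12/12 = 1.
(Exp terms are combined using exp(i*s)*conj(exp(i*t)) = exp(i*(s-t)), and sums of them are collapsed using the identity that for every m > 1 the m distinct m-th roots of unity sum to 0, e.g. 1 + exp(2*I*pi/3) + exp(-2*I*pi/3) = 0.)
A character is irreducible iff <chi, chi> = 1, so this representation is irreducible.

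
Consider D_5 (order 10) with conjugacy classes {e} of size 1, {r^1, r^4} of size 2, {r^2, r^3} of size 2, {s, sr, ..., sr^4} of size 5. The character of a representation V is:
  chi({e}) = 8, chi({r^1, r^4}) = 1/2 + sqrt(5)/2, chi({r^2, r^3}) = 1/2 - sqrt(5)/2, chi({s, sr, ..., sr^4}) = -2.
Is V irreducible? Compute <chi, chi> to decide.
Not irreducible (reducible): <chi, chi> = 9 > 1.

Derivation: <chi, chi> = (1/|G|) sum_C |C| * |chi(C)|^2 = (1/10)[1*|8|^2 + 2*|1/2 + sqrt(5)/2|^2 + 2*|1/2 - sqrt(5)/2|^2 + 5*|-2|^2]
  = (1/10)[(64) + (sqrt(5) + 3) + (3 - sqrt(5)) + (20)] = 90/10 = 9.
A character is irreducible iff <chi, chi> = 1, so this representation is reducible.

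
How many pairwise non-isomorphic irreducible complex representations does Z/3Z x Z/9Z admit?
27

Justification: The number of irreducible complex representations of a finite group equals its number of conjugacy classes. Z/3Z x Z/9Z is abelian of order 27, so every element is its own conjugacy class: 27 classes, so Z/3Z x Z/9Z (order 27) has exactly 27 irreducible complex representations.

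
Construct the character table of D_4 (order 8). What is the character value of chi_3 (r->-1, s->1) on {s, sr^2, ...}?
Conjugacy classes: {e} of size 1, {r^2} of size 1, {r^1, r^3} of size 2, {s, sr^2, ...} of size 2, {sr, sr^3, ...} of size 2.
Character table:
  irrep \ class              {e} (size 1)  {r^2} (size 1)  {r^1, r^3} (size 2)  {s, sr^2, ...} (size 2)  {sr, sr^3, ...} (size 2)
  chi_1 (triv)               1             1               1                    1                        1                       
  chi_2 (sign: r->1, s->-1)  1             1               1                    -1                       -1                      
  chi_3 (r->-1, s->1)        1             1               -1                   1                        -1                      
  chi_4 (r->-1, s->-1)       1             1               -1                   -1                       1                       
  chi_5 (2d, j=1)            2             -2              0                    0                        0                       

Spot check: chi_3 (r->-1, s->1) on {s, sr^2, ...} = 1.

Proof sketch: D_4 has order 2*4 = 8 with 5 conjugacy classes, hence 5 irreducibles. Sum of squared dims 1 + 1 + 1 + 1 + 4 = 8 = |G|. Linear characters come from the abelianisation; the 2-dimensional irreps have character r^k -> 2*cos(2*pi*j*k/4), reflections -> 0.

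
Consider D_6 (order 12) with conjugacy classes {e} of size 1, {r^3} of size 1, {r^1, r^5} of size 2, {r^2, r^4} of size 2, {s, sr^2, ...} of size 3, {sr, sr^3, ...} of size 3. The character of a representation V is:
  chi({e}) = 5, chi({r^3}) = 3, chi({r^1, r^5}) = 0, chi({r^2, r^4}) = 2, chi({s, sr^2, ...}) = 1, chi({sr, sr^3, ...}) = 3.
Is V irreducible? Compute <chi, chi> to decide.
Not irreducible (reducible): <chi, chi> = 6 > 1.

Explanation: <chi, chi> = (1/|G|) sum_C |C| * |chi(C)|^2 = (1/12)[1*|5|^2 + 1*|3|^2 + 2*|0|^2 + 2*|2|^2 + 3*|1|^2 + 3*|3|^2]
  = (1/12)[(25) + (9) + (0) + (8) + (3) + (27)] = 72/12 = 6.
A character is irreducible iff <chi, chi> = 1, so this representation is reducible.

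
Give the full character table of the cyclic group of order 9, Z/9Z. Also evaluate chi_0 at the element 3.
Character table of Z/9Z (irreps indexed chi_0,...,chi_8 with chi_k(m) = zeta_9^(k*m), zeta_9 = exp(2*pi*i/9)):
  irrep \ class  {0} (size 1)  {1} (size 1)    {2} (size 1)    {3} (size 1)    {4} (size 1)    {5} (size 1)    {6} (size 1)    {7} (size 1)    {8} (size 1)  
  chi_0          1             1               1               1               1               1               1               1               1             
  chi_1          1             exp(2*I*pi/9)   exp(4*I*pi/9)   exp(2*I*pi/3)   exp(8*I*pi/9)   exp(-8*I*pi/9)  exp(-2*I*pi/3)  exp(-4*I*pi/9)  exp(-2*I*pi/9)
  chi_2          1             exp(4*I*pi/9)   exp(8*I*pi/9)   exp(-2*I*pi/3)  exp(-2*I*pi/9)  exp(2*I*pi/9)   exp(2*I*pi/3)   exp(-8*I*pi/9)  exp(-4*I*pi/9)
  chi_3          1             exp(2*I*pi/3)   exp(-2*I*pi/3)  1               exp(2*I*pi/3)   exp(-2*I*pi/3)  1               exp(2*I*pi/3)   exp(-2*I*pi/3)
  chi_4          1             exp(8*I*pi/9)   exp(-2*I*pi/9)  exp(2*I*pi/3)   exp(-4*I*pi/9)  exp(4*I*pi/9)   exp(-2*I*pi/3)  exp(2*I*pi/9)   exp(-8*I*pi/9)
  chi_5          1             exp(-8*I*pi/9)  exp(2*I*pi/9)   exp(-2*I*pi/3)  exp(4*I*pi/9)   exp(-4*I*pi/9)  exp(2*I*pi/3)   exp(-2*I*pi/9)  exp(8*I*pi/9) 
  chi_6          1             exp(-2*I*pi/3)  exp(2*I*pi/3)   1               exp(-2*I*pi/3)  exp(2*I*pi/3)   1               exp(-2*I*pi/3)  exp(2*I*pi/3) 
  chi_7          1             exp(-4*I*pi/9)  exp(-8*I*pi/9)  exp(2*I*pi/3)   exp(2*I*pi/9)   exp(-2*I*pi/9)  exp(-2*I*pi/3)  exp(8*I*pi/9)   exp(4*I*pi/9) 
  chi_8          1             exp(-2*I*pi/9)  exp(-4*I*pi/9)  exp(-2*I*pi/3)  exp(-8*I*pi/9)  exp(8*I*pi/9)   exp(2*I*pi/3)   exp(4*I*pi/9)   exp(2*I*pi/9) 

Spot check: chi_0(3) = zeta_9^(0*3) = zeta_9^0 = 1.

Explanation: Z/9Z is abelian, so all 9 irreducible complex representations are 1-dimensional. They are given by chi_k(m) = zeta_9^(k*m) for k = 0,...,8. Row orthogonality: sum_m chi_k(m) conj(chi_l(m)) = 9 * [k = l].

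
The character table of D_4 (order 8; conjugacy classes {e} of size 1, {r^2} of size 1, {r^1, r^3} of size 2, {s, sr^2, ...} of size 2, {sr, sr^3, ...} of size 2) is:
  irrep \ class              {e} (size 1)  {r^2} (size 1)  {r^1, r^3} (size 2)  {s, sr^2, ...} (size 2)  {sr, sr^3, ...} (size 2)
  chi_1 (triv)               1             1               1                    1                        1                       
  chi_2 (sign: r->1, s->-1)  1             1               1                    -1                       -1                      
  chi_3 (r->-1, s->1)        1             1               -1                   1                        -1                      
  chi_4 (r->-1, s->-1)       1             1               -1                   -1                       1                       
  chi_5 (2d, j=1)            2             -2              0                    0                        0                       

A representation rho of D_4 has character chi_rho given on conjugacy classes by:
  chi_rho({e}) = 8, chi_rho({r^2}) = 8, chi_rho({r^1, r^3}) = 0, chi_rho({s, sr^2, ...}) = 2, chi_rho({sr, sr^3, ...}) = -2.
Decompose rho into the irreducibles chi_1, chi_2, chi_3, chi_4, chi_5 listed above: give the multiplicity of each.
Multiplicities: chi_1: 2, chi_2: 2, chi_3: 3, chi_4: 1, chi_5: 0.

Use <chi_rho, chi> = (1/|G|) sum_C |C| * chi_rho(C) * conj(chi(C)) with |G| = 8 for each irreducible chi in the table:
  <chi_rho, chi_1> = (1/8)[1*(8)*conj(1) + 1*(8)*conj(1) + 2*(0)*conj(1) + 2*(2)*conj(1) + 2*(-2)*conj(1)]
      = (1/8)[(8) + (8) + (0) + (4) + (-4)] = 16/8 = 2
  <chi_rho, chi_2> = (1/8)[1*(8)*conj(1) + 1*(8)*conj(1) + 2*(0)*conj(1) + 2*(2)*conj(-1) + 2*(-2)*conj(-1)]
      = (1/8)[(8) + (8) + (0) + (-4) + (4)] = 16/8 = 2
  <chi_rho, chi_3> = (1/8)[1*(8)*conj(1) + 1*(8)*conj(1) + 2*(0)*conj(-1) + 2*(2)*conj(1) + 2*(-2)*conj(-1)]
      = (1/8)[(8) + (8) + (0) + (4) + (4)] = 24/8 = 3
  <chi_rho, chi_4> = (1/8)[1*(8)*conj(1) + 1*(8)*conj(1) + 2*(0)*conj(-1) + 2*(2)*conj(-1) + 2*(-2)*conj(1)]
      = (1/8)[(8) + (8) + (0) + (-4) + (-4)] = 8/8 = 1
  <chi_rho, chi_5> = (1/8)[1*(8)*conj(2) + 1*(8)*conj(-2) + 2*(0)*conj(0) + 2*(2)*conj(0) + 2*(-2)*conj(0)]
      = (1/8)[(16) + (-16) + (0) + (0) + (0)] = 0/8 = 0
Dimension check: dim(rho) = sum (mult * dim) = 2*1 + 2*1 + 3*1 + 1*1 + 0*2 = 8 = chi_rho(e) = 8.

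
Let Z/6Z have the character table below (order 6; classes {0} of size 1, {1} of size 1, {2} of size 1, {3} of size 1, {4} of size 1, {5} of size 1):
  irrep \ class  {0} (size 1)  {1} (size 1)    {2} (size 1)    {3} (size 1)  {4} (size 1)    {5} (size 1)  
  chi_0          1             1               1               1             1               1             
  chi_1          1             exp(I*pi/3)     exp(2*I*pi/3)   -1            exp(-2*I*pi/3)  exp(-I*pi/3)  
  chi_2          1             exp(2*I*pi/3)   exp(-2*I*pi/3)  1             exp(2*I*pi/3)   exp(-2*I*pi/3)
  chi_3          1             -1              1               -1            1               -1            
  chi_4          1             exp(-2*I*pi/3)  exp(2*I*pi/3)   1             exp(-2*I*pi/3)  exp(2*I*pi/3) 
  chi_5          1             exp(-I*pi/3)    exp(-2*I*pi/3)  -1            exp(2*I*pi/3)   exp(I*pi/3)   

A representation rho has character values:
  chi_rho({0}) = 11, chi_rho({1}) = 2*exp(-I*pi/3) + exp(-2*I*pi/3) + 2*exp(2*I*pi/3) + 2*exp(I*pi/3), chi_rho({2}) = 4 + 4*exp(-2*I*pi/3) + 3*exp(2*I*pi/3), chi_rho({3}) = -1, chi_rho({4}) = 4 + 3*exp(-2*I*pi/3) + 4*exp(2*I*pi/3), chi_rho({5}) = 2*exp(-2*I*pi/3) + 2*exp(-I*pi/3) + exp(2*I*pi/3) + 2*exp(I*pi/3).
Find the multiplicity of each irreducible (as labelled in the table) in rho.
Multiplicities: chi_0: 2, chi_1: 2, chi_2: 2, chi_3: 2, chi_4: 1, chi_5: 2.

Solution. Use <chi_rho, chi> = (1/|G|) sum_C |C| * chi_rho(C) * conj(chi(C)) with |G| = 6 for each irreducible chi in the table:
  <chi_rho, chi_0> = (1/6)[1*(11)*conj(1) + 1*(2*exp(-I*pi/3) + exp(-2*I*pi/3) + 2*exp(2*I*pi/3) + 2*exp(I*pi/3))*conj(1) + 1*(4 + 4*exp(-2*I*pi/3) + 3*exp(2*I*pi/3))*conj(1) + 1*(-1)*conj(1) + 1*(4 + 3*exp(-2*I*pi/3) + 4*exp(2*I*pi/3))*conj(1) + 1*(2*exp(-2*I*pi/3) + 2*exp(-I*pi/3) + exp(2*I*pi/3) + 2*exp(I*pi/3))*conj(1)]
      = (1/6)[(11) + (2*exp(-I*pi/3) + exp(-2*I*pi/3) + 2*exp(2*I*pi/3) + 2*exp(I*pi/3)) + (4 + 4*exp(-2*I*pi/3) + 3*exp(2*I*pi/3)) + (-1) + (4 + 3*exp(-2*I*pi/3) + 4*exp(2*I*pi/3)) + (2*exp(-2*I*pi/3) + 2*exp(-I*pi/3) + exp(2*I*pi/3) + 2*exp(I*pi/3))] = 12/6 = 2
  <chi_rho, chi_1> = (1/6)[1*(11)*conj(1) + 1*(2*exp(-I*pi/3) + exp(-2*I*pi/3) + 2*exp(2*I*pi/3) + 2*exp(I*pi/3))*conj(exp(I*pi/3)) + 1*(4 + 4*exp(-2*I*pi/3) + 3*exp(2*I*pi/3))*conj(exp(2*I*pi/3)) + 1*(-1)*conj(-1) + 1*(4 + 3*exp(-2*I*pi/3) + 4*exp(2*I*pi/3))*conj(exp(-2*I*pi/3)) + 1*(2*exp(-2*I*pi/3) + 2*exp(-I*pi/3) + exp(2*I*pi/3) + 2*exp(I*pi/3))*conj(exp(-I*pi/3))]
      = (1/6)[(11) + (1) + (-1) + (1) + (-1) + (1)] = 12/6 = 2
  <chi_rho, chi_2> = (1/6)[1*(11)*conj(1) + 1*(2*exp(-I*pi/3) + exp(-2*I*pi/3) + 2*exp(2*I*pi/3) + 2*exp(I*pi/3))*conj(exp(2*I*pi/3)) + 1*(4 + 4*exp(-2*I*pi/3) + 3*exp(2*I*pi/3))*conj(exp(-2*I*pi/3)) + 1*(-1)*conj(1) + 1*(4 + 3*exp(-2*I*pi/3) + 4*exp(2*I*pi/3))*conj(exp(2*I*pi/3)) + 1*(2*exp(-2*I*pi/3) + 2*exp(-I*pi/3) + exp(2*I*pi/3) + 2*exp(I*pi/3))*conj(exp(-2*I*pi/3))]
      = (1/6)[(11) + (2*exp(-I*pi/3) + exp(2*I*pi/3)) + (4 + 3*exp(-2*I*pi/3) + 4*exp(2*I*pi/3)) + (-1) + (4 + 4*exp(-2*I*pi/3) + 3*exp(2*I*pi/3)) + (exp(-2*I*pi/3) + 2*exp(I*pi/3))] = 12/6 = 2
  <chi_rho, chi_3> = (1/6)[1*(11)*conj(1) + 1*(2*exp(-I*pi/3) + exp(-2*I*pi/3) + 2*exp(2*I*pi/3) + 2*exp(I*pi/3))*conj(-1) + 1*(4 + 4*exp(-2*I*pi/3) + 3*exp(2*I*pi/3))*conj(1) + 1*(-1)*conj(-1) + 1*(4 + 3*exp(-2*I*pi/3) + 4*exp(2*I*pi/3))*conj(1) + 1*(2*exp(-2*I*pi/3) + 2*exp(-I*pi/3) + exp(2*I*pi/3) + 2*exp(I*pi/3))*conj(-1)]
      = (1/6)[(11) + (-2*exp(I*pi/3) - 2*exp(2*I*pi/3) - exp(-2*I*pi/3) - 2*exp(-I*pi/3)) + (4 + 4*exp(-2*I*pi/3) + 3*exp(2*I*pi/3)) + (1) + (4 + 3*exp(-2*I*pi/3) + 4*exp(2*I*pi/3)) + (-2*exp(I*pi/3) - exp(2*I*pi/3) - 2*exp(-I*pi/3) - 2*exp(-2*I*pi/3))] = 12/6 = 2
  <chi_rho, chi_4> = (1/6)[1*(11)*conj(1) + 1*(2*exp(-I*pi/3) + exp(-2*I*pi/3) + 2*exp(2*I*pi/3) + 2*exp(I*pi/3))*conj(exp(-2*I*pi/3)) + 1*(4 + 4*exp(-2*I*pi/3) + 3*exp(2*I*pi/3))*conj(exp(2*I*pi/3)) + 1*(-1)*conj(1) + 1*(4 + 3*exp(-2*I*pi/3) + 4*exp(2*I*pi/3))*conj(exp(-2*I*pi/3)) + 1*(2*exp(-2*I*pi/3) + 2*exp(-I*pi/3) + exp(2*I*pi/3) + 2*exp(I*pi/3))*conj(exp(2*I*pi/3))]
      = (1/6)[(11) + (-1) + (-1) + (-1) + (-1) + (-1)] = 6/6 = 1
  <chi_rho, chi_5> = (1/6)[1*(11)*conj(1) + 1*(2*exp(-I*pi/3) + exp(-2*I*pi/3) + 2*exp(2*I*pi/3) + 2*exp(I*pi/3))*conj(exp(-I*pi/3)) + 1*(4 + 4*exp(-2*I*pi/3) + 3*exp(2*I*pi/3))*conj(exp(-2*I*pi/3)) + 1*(-1)*conj(-1) + 1*(4 + 3*exp(-2*I*pi/3) + 4*exp(2*I*pi/3))*conj(exp(2*I*pi/3)) + 1*(2*exp(-2*I*pi/3) + 2*exp(-I*pi/3) + exp(2*I*pi/3) + 2*exp(I*pi/3))*conj(exp(I*pi/3))]
      = (1/6)[(11) + (exp(-I*pi/3) + 2*exp(2*I*pi/3)) + (4 + 3*exp(-2*I*pi/3) + 4*exp(2*I*pi/3)) + (1) + (4 + 4*exp(-2*I*pi/3) + 3*exp(2*I*pi/3)) + (2*exp(-2*I*pi/3) + exp(I*pi/3))] = 12/6 = 2
(Exp terms are combined using exp(i*s)*conj(exp(i*t)) = exp(i*(s-t)), and sums of them are collapsed using the identity that for every m > 1 the m distinct m-th roots of unity sum to 0, e.g. 1 + exp(2*I*pi/3) + exp(-2*I*pi/3) = 0.)
Dimension check: dim(rho) = sum (mult * dim) = 2*1 + 2*1 + 2*1 + 2*1 + 1*1 + 2*1 = 11 = chi_rho(e) = 11.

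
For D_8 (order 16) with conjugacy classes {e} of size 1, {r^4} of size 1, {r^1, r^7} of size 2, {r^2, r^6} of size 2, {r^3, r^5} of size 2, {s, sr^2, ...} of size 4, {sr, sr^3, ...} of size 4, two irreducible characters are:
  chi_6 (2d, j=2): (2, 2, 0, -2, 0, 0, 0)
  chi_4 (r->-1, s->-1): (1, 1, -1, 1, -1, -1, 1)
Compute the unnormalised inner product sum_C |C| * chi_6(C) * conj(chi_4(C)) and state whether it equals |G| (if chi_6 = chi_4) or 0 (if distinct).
Sum = 0; so <chi_6, chi_4> = 0 (distinct irreducibles are orthogonal).

Solution. Compute term by term over conjugacy classes (|C| * chi_6(C) * conj(chi_4(C))):
  1*(2)*conj(1) + 1*(2)*conj(1) + 2*(0)*conj(-1) + 2*(-2)*conj(1) + 2*(0)*conj(-1) + 4*(0)*conj(-1) + 4*(0)*conj(1)
  = (2) + (2) + (0) + (-4) + (0) + (0) + (0)
  = 0.
Dividing by |G| = 16 gives 0/16 = 0, matching the row-orthogonality relation <chi_6, chi_4> = [chi_6 = chi_4].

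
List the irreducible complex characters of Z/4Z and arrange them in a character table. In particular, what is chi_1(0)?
Character table of Z/4Z (irreps indexed chi_0,...,chi_3 with chi_k(m) = zeta_4^(k*m), zeta_4 = exp(2*pi*i/4)):
  irrep \ class  {0} (size 1)  {1} (size 1)  {2} (size 1)  {3} (size 1)
  chi_0          1             1             1             1           
  chi_1          1             I             -1            -I          
  chi_2          1             -1            1             -1          
  chi_3          1             -I            -1            I           

Spot check: chi_1(0) = zeta_4^(1*0) = zeta_4^0 = 1.

Explanation: Z/4Z is abelian, so all 4 irreducible complex representations are 1-dimensional. They are given by chi_k(m) = zeta_4^(k*m) for k = 0,...,3. Row orthogonality: sum_m chi_k(m) conj(chi_l(m)) = 4 * [k = l].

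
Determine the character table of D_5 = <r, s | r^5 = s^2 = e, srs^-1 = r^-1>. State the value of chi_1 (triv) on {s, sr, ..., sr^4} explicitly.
Conjugacy classes: {e} of size 1, {r^1, r^4} of size 2, {r^2, r^3} of size 2, {s, sr, ..., sr^4} of size 5.
Character table:
  irrep \ class              {e} (size 1)  {r^1, r^4} (size 2)  {r^2, r^3} (size 2)  {s, sr, ..., sr^4} (size 5)
  chi_1 (triv)               1             1                    1                    1                          
  chi_2 (sign: r->1, s->-1)  1             1                    1                    -1                         
  chi_3 (2d, j=1)            2             -1/2 + sqrt(5)/2     -sqrt(5)/2 - 1/2     0                          
  chi_4 (2d, j=2)            2             -sqrt(5)/2 - 1/2     -1/2 + sqrt(5)/2     0                          

Spot check: chi_1 (triv) on {s, sr, ..., sr^4} = 1.

Justification: D_5 has order 2*5 = 10 with 4 conjugacy classes, hence 4 irreducibles. Sum of squared dims 1 + 1 + 4 + 4 = 10 = |G|. Linear characters come from the abelianisation; the 2-dimensional irreps have character r^k -> 2*cos(2*pi*j*k/5), reflections -> 0.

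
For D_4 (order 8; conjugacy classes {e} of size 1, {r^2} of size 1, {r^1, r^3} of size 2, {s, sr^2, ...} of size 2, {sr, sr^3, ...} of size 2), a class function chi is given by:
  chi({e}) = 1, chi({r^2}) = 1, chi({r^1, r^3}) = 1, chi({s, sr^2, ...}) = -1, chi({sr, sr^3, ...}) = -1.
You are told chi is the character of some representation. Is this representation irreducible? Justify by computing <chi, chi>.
Irreducible: <chi, chi> = 1.

Why: <chi, chi> = (1/|G|) sum_C |C| * |chi(C)|^2 = (1/8)[1*|1|^2 + 1*|1|^2 + 2*|1|^2 + 2*|-1|^2 + 2*|-1|^2]
  = (1/8)[(1) + (1) + (2) + (2) + (2)] = 8/8 = 1.
A character is irreducible iff <chi, chi> = 1, so this representation is irreducible.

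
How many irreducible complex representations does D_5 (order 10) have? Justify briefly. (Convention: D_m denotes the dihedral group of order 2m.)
4

Argument: The number of irreducible complex representations of a finite group equals its number of conjugacy classes. D_5 has 4 conjugacy classes ((n+3)/2 for n odd), so D_5 (order 10) has exactly 4 irreducible complex representations.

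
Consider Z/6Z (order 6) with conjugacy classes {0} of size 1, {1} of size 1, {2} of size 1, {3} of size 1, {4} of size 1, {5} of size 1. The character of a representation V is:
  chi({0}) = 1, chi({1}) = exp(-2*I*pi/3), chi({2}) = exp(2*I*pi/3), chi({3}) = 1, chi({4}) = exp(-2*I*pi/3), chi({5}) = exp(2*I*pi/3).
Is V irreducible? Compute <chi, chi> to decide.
Irreducible: <chi, chi> = 1.

<chi, chi> = (1/|G|) sum_C |C| * |chi(C)|^2 = (1/6)[1*|1|^2 + 1*|exp(-2*I*pi/3)|^2 + 1*|exp(2*I*pi/3)|^2 + 1*|1|^2 + 1*|exp(-2*I*pi/3)|^2 + 1*|exp(2*I*pi/3)|^2]
  = (1/6)[(1) + (1) + (1) + (1) + (1) + (1)] = 6/6 = 1.
(Exp terms are combined using exp(i*s)*conj(exp(i*t)) = exp(i*(s-t)), and sums of them are collapsed using the identity that for every m > 1 the m distinct m-th roots of unity sum to 0, e.g. 1 + exp(2*I*pi/3) + exp(-2*I*pi/3) = 0.)
A character is irreducible iff <chi, chi> = 1, so this representation is irreducible.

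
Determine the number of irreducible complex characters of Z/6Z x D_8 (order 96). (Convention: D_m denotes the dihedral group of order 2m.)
42

Solution. The number of irreducible complex representations of a finite group equals its number of conjugacy classes. For a direct product, #classes(G x H) = #classes(G) * #classes(H). Z/6Z has 6 classes (abelian), D_8 has 7 classes, so 6 * 7 = 42, so Z/6Z x D_8 (order 96) has exactly 42 irreducible complex representations.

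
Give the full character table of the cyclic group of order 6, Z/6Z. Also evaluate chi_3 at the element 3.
Character table of Z/6Z (irreps indexed chi_0,...,chi_5 with chi_k(m) = zeta_6^(k*m), zeta_6 = exp(2*pi*i/6)):
  irrep \ class  {0} (size 1)  {1} (size 1)    {2} (size 1)    {3} (size 1)  {4} (size 1)    {5} (size 1)  
  chi_0          1             1               1               1             1               1             
  chi_1          1             exp(I*pi/3)     exp(2*I*pi/3)   -1            exp(-2*I*pi/3)  exp(-I*pi/3)  
  chi_2          1             exp(2*I*pi/3)   exp(-2*I*pi/3)  1             exp(2*I*pi/3)   exp(-2*I*pi/3)
  chi_3          1             -1              1               -1            1               -1            
  chi_4          1             exp(-2*I*pi/3)  exp(2*I*pi/3)   1             exp(-2*I*pi/3)  exp(2*I*pi/3) 
  chi_5          1             exp(-I*pi/3)    exp(-2*I*pi/3)  -1            exp(2*I*pi/3)   exp(I*pi/3)   

Spot check: chi_3(3) = zeta_6^(3*3) = zeta_6^9 = -1.

Why: Z/6Z is abelian, so all 6 irreducible complex representations are 1-dimensional. They are given by chi_k(m) = zeta_6^(k*m) for k = 0,...,5. Row orthogonality: sum_m chi_k(m) conj(chi_l(m)) = 6 * [k = l].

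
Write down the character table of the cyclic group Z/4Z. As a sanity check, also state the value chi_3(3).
Character table of Z/4Z (irreps indexed chi_0,...,chi_3 with chi_k(m) = zeta_4^(k*m), zeta_4 = exp(2*pi*i/4)):
  irrep \ class  {0} (size 1)  {1} (size 1)  {2} (size 1)  {3} (size 1)
  chi_0          1             1             1             1           
  chi_1          1             I             -1            -I          
  chi_2          1             -1            1             -1          
  chi_3          1             -I            -1            I           

Spot check: chi_3(3) = zeta_4^(3*3) = zeta_4^9 = I.

Justification: Z/4Z is abelian, so all 4 irreducible complex representations are 1-dimensional. They are given by chi_k(m) = zeta_4^(k*m) for k = 0,...,3. Row orthogonality: sum_m chi_k(m) conj(chi_l(m)) = 4 * [k = l].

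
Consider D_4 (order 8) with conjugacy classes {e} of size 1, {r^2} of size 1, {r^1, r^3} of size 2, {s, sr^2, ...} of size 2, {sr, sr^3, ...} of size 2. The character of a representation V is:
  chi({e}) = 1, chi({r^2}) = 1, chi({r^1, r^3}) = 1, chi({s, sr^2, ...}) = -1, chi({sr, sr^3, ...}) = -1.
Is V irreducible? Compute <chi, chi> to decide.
Irreducible: <chi, chi> = 1.

Solution. <chi, chi> = (1/|G|) sum_C |C| * |chi(C)|^2 = (1/8)[1*|1|^2 + 1*|1|^2 + 2*|1|^2 + 2*|-1|^2 + 2*|-1|^2]
  = (1/8)[(1) + (1) + (2) + (2) + (2)] = 8/8 = 1.
A character is irreducible iff <chi, chi> = 1, so this representation is irreducible.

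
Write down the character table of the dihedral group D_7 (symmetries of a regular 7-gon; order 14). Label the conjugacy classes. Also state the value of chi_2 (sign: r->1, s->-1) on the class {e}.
Conjugacy classes: {e} of size 1, {r^1, r^6} of size 2, {r^2, r^5} of size 2, {r^3, r^4} of size 2, {s, sr, ..., sr^6} of size 7.
Character table:
  irrep \ class              {e} (size 1)  {r^1, r^6} (size 2)  {r^2, r^5} (size 2)  {r^3, r^4} (size 2)  {s, sr, ..., sr^6} (size 7)
  chi_1 (triv)               1             1                    1                    1                    1                          
  chi_2 (sign: r->1, s->-1)  1             1                    1                    1                    -1                         
  chi_3 (2d, j=1)            2             2*cos(2*pi/7)        -2*cos(3*pi/7)       -2*cos(pi/7)         0                          
  chi_4 (2d, j=2)            2             -2*cos(3*pi/7)       -2*cos(pi/7)         2*cos(2*pi/7)        0                          
  chi_5 (2d, j=3)            2             -2*cos(pi/7)         2*cos(2*pi/7)        -2*cos(3*pi/7)       0                          

Spot check: chi_2 (sign: r->1, s->-1) on {e} = 1.

Reasoning: D_7 has order 2*7 = 14 with 5 conjugacy classes, hence 5 irreducibles. Sum of squared dims 1 + 1 + 4 + 4 + 4 = 14 = |G|. Linear characters come from the abelianisation; the 2-dimensional irreps have character r^k -> 2*cos(2*pi*j*k/7), reflections -> 0.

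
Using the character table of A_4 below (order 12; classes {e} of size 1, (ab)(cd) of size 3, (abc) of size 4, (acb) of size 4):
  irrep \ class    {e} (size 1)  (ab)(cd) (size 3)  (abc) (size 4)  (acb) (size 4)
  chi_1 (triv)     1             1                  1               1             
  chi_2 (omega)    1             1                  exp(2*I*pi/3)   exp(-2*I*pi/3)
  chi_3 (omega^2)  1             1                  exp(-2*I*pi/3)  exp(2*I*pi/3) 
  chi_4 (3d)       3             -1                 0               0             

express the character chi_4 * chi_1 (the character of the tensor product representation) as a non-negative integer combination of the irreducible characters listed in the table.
chi_4 tensor chi_1 = chi_4 (all other irreducibles have multiplicity 0).

Why: The character of a tensor product is the pointwise product (chi_4 * chi_1)(C) = chi_4(C) * chi_1(C):
  {e}: (3)*(1), (ab)(cd): (-1)*(1), (abc): (0)*(1), (acb): (0)*(1)
so (chi_4 * chi_1) takes values
  {e} -> 3, (ab)(cd) -> -1, (abc) -> 0, (acb) -> 0.
Now take the inner product of this character with each irreducible chi from the table, <chi_4*chi_1, chi> = (1/12) sum_C |C| (chi_4*chi_1)(C) conj(chi(C)):
  <chi_4*chi_1, chi_1> = (1/12)[1*(3)*conj(1) + 3*(-1)*conj(1) + 4*(0)*conj(1) + 4*(0)*conj(1)]
      = (1/12)[(3) + (-3) + (0) + (0)] = 0/12 = 0
  <chi_4*chi_1, chi_2> = (1/12)[1*(3)*conj(1) + 3*(-1)*conj(1) + 4*(0)*conj(exp(2*I*pi/3)) + 4*(0)*conj(exp(-2*I*pi/3))]
      = (1/12)[(3) + (-3) + (0) + (0)] = 0/12 = 0
  <chi_4*chi_1, chi_3> = (1/12)[1*(3)*conj(1) + 3*(-1)*conj(1) + 4*(0)*conj(exp(-2*I*pi/3)) + 4*(0)*conj(exp(2*I*pi/3))]
      = (1/12)[(3) + (-3) + (0) + (0)] = 0/12 = 0
  <chi_4*chi_1, chi_4> = (1/12)[1*(3)*conj(3) + 3*(-1)*conj(-1) + 4*(0)*conj(0) + 4*(0)*conj(0)]
      = (1/12)[(9) + (3) + (0) + (0)] = 12/12 = 1
(Exp terms are combined using exp(i*s)*conj(exp(i*t)) = exp(i*(s-t)), and sums of them are collapsed using the identity that for every m > 1 the m distinct m-th roots of unity sum to 0, e.g. 1 + exp(2*I*pi/3) + exp(-2*I*pi/3) = 0.)
Hence the multiplicities are chi_4: 1. Dimension check: dim(chi_4)*dim(chi_1) = 3*1 = 3 and sum (mult * dim) = 1*3 = 3.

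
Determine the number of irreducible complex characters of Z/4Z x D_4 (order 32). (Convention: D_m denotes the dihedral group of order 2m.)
20

Reasoning: The number of irreducible complex representations of a finite group equals its number of conjugacy classes. For a direct product, #classes(G x H) = #classes(G) * #classes(H). Z/4Z has 4 classes (abelian), D_4 has 5 classes, so 4 * 5 = 20, so Z/4Z x D_4 (order 32) has exactly 20 irreducible complex representations.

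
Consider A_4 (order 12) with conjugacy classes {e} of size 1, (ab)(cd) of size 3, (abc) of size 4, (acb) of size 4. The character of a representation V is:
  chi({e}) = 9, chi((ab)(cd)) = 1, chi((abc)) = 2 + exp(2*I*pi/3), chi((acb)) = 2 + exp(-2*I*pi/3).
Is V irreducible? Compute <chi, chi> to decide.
Not irreducible (reducible): <chi, chi> = 9 > 1.

Solution. <chi, chi> = (1/|G|) sum_C |C| * |chi(C)|^2 = (1/12)[1*|9|^2 + 3*|1|^2 + 4*|2 + exp(2*I*pi/3)|^2 + 4*|2 + exp(-2*I*pi/3)|^2]
  = (1/12)[(81) + (3) + (12) + (12)] = 108/12 = 9.
(Exp terms are combined using exp(i*s)*conj(exp(i*t)) = exp(i*(s-t)), and sums of them are collapsed using the identity that for every m > 1 the m distinct m-th roots of unity sum to 0, e.g. 1 + exp(2*I*pi/3) + exp(-2*I*pi/3) = 0.)
A character is irreducible iff <chi, chi> = 1, so this representation is reducible.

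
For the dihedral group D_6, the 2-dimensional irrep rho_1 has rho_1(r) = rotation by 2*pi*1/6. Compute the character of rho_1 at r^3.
chi_{rho_1}(r^3) = 2*cos(2*pi*1*3/6) = -2

Proof sketch: rho_1(r^3) is rotation by angle 2*pi*1*3/6, whose trace is 2*cos(2*pi*1*3/6) = -2.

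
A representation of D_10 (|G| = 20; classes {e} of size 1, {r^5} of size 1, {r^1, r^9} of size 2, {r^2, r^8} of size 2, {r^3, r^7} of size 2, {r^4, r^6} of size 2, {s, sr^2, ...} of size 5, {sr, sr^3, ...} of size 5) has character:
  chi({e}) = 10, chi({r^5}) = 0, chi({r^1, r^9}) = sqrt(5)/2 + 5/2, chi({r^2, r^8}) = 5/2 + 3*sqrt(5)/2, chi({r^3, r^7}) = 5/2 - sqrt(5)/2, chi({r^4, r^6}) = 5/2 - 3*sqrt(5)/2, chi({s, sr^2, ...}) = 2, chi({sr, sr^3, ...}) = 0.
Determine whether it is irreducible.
Not irreducible (reducible): <chi, chi> = 11 > 1.

Why: <chi, chi> = (1/|G|) sum_C |C| * |chi(C)|^2 = (1/20)[1*|10|^2 + 1*|0|^2 + 2*|sqrt(5)/2 + 5/2|^2 + 2*|5/2 + 3*sqrt(5)/2|^2 + 2*|5/2 - sqrt(5)/2|^2 + 2*|5/2 - 3*sqrt(5)/2|^2 + 5*|2|^2 + 5*|0|^2]
  = (1/20)[(100) + (0) + (5*sqrt(5) + 15) + (15*sqrt(5) + 35) + (15 - 5*sqrt(5)) + (35 - 15*sqrt(5)) + (20) + (0)] = 220/20 = 11.
A character is irreducible iff <chi, chi> = 1, so this representation is reducible.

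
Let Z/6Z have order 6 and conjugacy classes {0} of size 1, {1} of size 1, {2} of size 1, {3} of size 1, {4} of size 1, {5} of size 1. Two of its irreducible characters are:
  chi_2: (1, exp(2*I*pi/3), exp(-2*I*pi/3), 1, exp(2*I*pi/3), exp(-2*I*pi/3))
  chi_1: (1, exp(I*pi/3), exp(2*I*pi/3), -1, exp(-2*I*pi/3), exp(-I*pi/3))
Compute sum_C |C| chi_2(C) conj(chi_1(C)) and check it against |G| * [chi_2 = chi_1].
Sum = 0; so <chi_2, chi_1> = 0 (distinct irreducibles are orthogonal).

Compute term by term over conjugacy classes (|C| * chi_2(C) * conj(chi_1(C))):
  1*(1)*conj(1) + 1*(exp(2*I*pi/3))*conj(exp(I*pi/3)) + 1*(exp(-2*I*pi/3))*conj(exp(2*I*pi/3)) + 1*(1)*conj(-1) + 1*(exp(2*I*pi/3))*conj(exp(-2*I*pi/3)) + 1*(exp(-2*I*pi/3))*conj(exp(-I*pi/3))
  = (1) + (exp(I*pi/3)) + (exp(2*I*pi/3)) + (-1) + (exp(-2*I*pi/3)) + (exp(-I*pi/3))
  = 0.
(Exp terms are combined using exp(i*s)*conj(exp(i*t)) = exp(i*(s-t)), and sums of them are collapsed using the identity that for every m > 1 the m distinct m-th roots of unity sum to 0, e.g. 1 + exp(2*I*pi/3) + exp(-2*I*pi/3) = 0.)
Dividing by |G| = 6 gives 0/6 = 0, matching the row-orthogonality relation <chi_2, chi_1> = [chi_2 = chi_1].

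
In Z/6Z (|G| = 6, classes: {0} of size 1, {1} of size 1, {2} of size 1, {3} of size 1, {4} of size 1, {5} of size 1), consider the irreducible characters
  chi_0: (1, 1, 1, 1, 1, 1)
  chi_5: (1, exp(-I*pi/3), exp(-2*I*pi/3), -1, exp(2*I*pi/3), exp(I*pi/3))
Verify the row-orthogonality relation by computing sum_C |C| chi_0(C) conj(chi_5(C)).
Sum = 0; so <chi_0, chi_5> = 0 (distinct irreducibles are orthogonal).

Solution. Compute term by term over conjugacy classes (|C| * chi_0(C) * conj(chi_5(C))):
  1*(1)*conj(1) + 1*(1)*conj(exp(-I*pi/3)) + 1*(1)*conj(exp(-2*I*pi/3)) + 1*(1)*conj(-1) + 1*(1)*conj(exp(2*I*pi/3)) + 1*(1)*conj(exp(I*pi/3))
  = (1) + (exp(I*pi/3)) + (exp(2*I*pi/3)) + (-1) + (exp(-2*I*pi/3)) + (exp(-I*pi/3))
  = 0.
(Exp terms are combined using exp(i*s)*conj(exp(i*t)) = exp(i*(s-t)), and sums of them are collapsed using the identity that for every m > 1 the m distinct m-th roots of unity sum to 0, e.g. 1 + exp(2*I*pi/3) + exp(-2*I*pi/3) = 0.)
Dividing by |G| = 6 gives 0/6 = 0, matching the row-orthogonality relation <chi_0, chi_5> = [chi_0 = chi_5].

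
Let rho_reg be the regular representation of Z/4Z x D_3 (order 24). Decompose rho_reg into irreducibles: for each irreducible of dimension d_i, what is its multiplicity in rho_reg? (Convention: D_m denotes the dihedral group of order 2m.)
Each irreducible V_i of dimension d_i appears with multiplicity d_i, i.e. rho_reg = (direct sum over all irreducibles V_i) d_i V_i. The irreducible dimensions for Z/4Z x D_3 are 1, 1, 1, 1, 1, 1, 1, 1, 2, 2, 2, 2: 8 irreducibles of dimension 1, each with multiplicity 1; 4 irreducibles of dimension 2, each with multiplicity 2. Total dimension 8*1*1 + 4*2*2 = 24 = |G|.

Argument: General theorem: in the regular representation of a finite group G, each irreducible appears with multiplicity equal to its dimension. Check: dim(rho_reg) = sum d_i^2 = 1 + 1 + 1 + 1 + 1 + 1 + 1 + 1 + 4 + 4 + 4 + 4 = 24 = |G|.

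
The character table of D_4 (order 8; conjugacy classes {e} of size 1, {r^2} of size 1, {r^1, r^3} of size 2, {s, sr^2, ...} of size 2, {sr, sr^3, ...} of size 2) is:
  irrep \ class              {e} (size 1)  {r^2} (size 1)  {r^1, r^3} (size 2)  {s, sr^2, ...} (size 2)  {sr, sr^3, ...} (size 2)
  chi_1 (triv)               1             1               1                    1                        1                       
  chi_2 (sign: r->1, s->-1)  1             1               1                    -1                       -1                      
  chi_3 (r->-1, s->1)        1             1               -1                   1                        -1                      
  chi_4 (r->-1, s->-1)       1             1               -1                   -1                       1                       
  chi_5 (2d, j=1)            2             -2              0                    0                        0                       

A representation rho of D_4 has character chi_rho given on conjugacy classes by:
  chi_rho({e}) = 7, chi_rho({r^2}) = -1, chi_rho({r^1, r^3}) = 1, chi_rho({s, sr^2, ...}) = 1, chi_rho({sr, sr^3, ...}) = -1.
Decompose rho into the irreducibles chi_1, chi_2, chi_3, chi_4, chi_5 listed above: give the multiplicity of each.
Multiplicities: chi_1: 1, chi_2: 1, chi_3: 1, chi_4: 0, chi_5: 2.

Use <chi_rho, chi> = (1/|G|) sum_C |C| * chi_rho(C) * conj(chi(C)) with |G| = 8 for each irreducible chi in the table:
  <chi_rho, chi_1> = (1/8)[1*(7)*conj(1) + 1*(-1)*conj(1) + 2*(1)*conj(1) + 2*(1)*conj(1) + 2*(-1)*conj(1)]
      = (1/8)[(7) + (-1) + (2) + (2) + (-2)] = 8/8 = 1
  <chi_rho, chi_2> = (1/8)[1*(7)*conj(1) + 1*(-1)*conj(1) + 2*(1)*conj(1) + 2*(1)*conj(-1) + 2*(-1)*conj(-1)]
      = (1/8)[(7) + (-1) + (2) + (-2) + (2)] = 8/8 = 1
  <chi_rho, chi_3> = (1/8)[1*(7)*conj(1) + 1*(-1)*conj(1) + 2*(1)*conj(-1) + 2*(1)*conj(1) + 2*(-1)*conj(-1)]
      = (1/8)[(7) + (-1) + (-2) + (2) + (2)] = 8/8 = 1
  <chi_rho, chi_4> = (1/8)[1*(7)*conj(1) + 1*(-1)*conj(1) + 2*(1)*conj(-1) + 2*(1)*conj(-1) + 2*(-1)*conj(1)]
      = (1/8)[(7) + (-1) + (-2) + (-2) + (-2)] = 0/8 = 0
  <chi_rho, chi_5> = (1/8)[1*(7)*conj(2) + 1*(-1)*conj(-2) + 2*(1)*conj(0) + 2*(1)*conj(0) + 2*(-1)*conj(0)]
      = (1/8)[(14) + (2) + (0) + (0) + (0)] = 16/8 = 2
Dimension check: dim(rho) = sum (mult * dim) = 1*1 + 1*1 + 1*1 + 0*1 + 2*2 = 7 = chi_rho(e) = 7.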